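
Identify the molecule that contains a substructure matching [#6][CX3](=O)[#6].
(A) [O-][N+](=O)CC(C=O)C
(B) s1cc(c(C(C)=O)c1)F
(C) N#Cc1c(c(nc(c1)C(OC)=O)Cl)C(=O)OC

B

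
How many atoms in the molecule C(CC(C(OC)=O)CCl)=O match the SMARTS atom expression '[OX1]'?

Check the 10 heavy atoms by environment: 4× C (X4) → no; 2× C (X3) → no; 2× O (X1) → match; 1× Cl (X1) → no; 1× O (X2) → no.
That gives 2 matching atoms.

2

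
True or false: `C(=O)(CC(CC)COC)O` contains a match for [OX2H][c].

False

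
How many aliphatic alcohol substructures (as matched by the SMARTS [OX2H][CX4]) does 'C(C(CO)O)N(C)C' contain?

2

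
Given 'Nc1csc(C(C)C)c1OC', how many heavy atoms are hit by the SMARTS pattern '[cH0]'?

3

Check the 11 heavy atoms by environment: 1× s (aromatic, H0) → no; 1× c (aromatic, H1) → no; 3× c (aromatic, H0) → match; 1× C (H1) → no; 3× C (H3) → no; 1× O (H0) → no; 1× N (H2) → no.
That gives 3 matching atoms.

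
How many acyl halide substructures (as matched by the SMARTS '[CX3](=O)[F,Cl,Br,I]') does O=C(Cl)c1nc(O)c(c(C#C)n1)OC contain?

1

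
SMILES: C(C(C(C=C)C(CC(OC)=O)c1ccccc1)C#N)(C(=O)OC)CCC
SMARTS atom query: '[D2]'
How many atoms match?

12

The query [D2] means: atom with exactly two heavy-atom neighbours.
Check the 26 heavy atoms by environment: 5× C (D2) → match; 6× C (D3) → no; 2× O (D1) → no; 2× O (D2) → match; 4× C (D1) → no; 1× c (aromatic, D3) → no; 5× c (aromatic, D2) → match; 1× N (D1) → no.
Summing the matching environments: 5 + 2 + 5 = 12 matching atoms.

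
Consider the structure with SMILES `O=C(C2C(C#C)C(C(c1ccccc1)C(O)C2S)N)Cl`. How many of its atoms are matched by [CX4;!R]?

Check the 20 heavy atoms by environment: 6× C (X4, in 6-ring) → no; 6× c (aromatic, X3, in 6-ring) → no; 1× N (X3, acyclic) → no; 1× C (X3, acyclic) → no; 1× O (X1, acyclic) → no; 1× Cl (X1, acyclic) → no; 2× C (X2, acyclic) → no; 1× S (X2, acyclic) → no; 1× O (X2, acyclic) → no.
No environment satisfies the query, so 0 matching atoms.

0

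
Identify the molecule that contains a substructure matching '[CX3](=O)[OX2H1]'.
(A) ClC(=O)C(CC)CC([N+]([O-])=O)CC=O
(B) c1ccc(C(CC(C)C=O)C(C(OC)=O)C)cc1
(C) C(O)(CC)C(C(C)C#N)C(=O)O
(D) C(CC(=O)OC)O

C

[CX3](=O)[OX2H1] describes an sp2 carbon double-bonded to O and single-bonded to an -OH oxygen (a carboxylic acid).
(A) has an aldehyde (-CHO) but there is no singly-bonded oxygen on the carbonyl carbon.
(B) has a methyl-ester group (-C(=O)OCH3) but the singly-bonded O has no H (OX2H0, not OX2H1).
(C) contains a carboxylic acid group (-C(=O)OH), which satisfies every atom and bond constraint.
(D) has a methyl-ester group (-C(=O)OCH3) but the singly-bonded O has no H (OX2H0, not OX2H1).
So the answer is (C).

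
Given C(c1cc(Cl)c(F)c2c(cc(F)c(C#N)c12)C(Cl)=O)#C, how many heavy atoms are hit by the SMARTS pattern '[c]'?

10

The query [c] means: lowercase c matches aromatic carbon only.
Check the 20 heavy atoms by environment: 10× c (aromatic) → match; 2× Cl → no; 4× C → no; 1× N → no; 1× O → no; 2× F → no.
That gives 10 matching atoms.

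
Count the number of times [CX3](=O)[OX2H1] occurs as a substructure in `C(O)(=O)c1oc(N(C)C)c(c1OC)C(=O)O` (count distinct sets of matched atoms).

2

[CX3](=O)[OX2H1] is the SMARTS for a carboxylic acid: an sp2 carbon double-bonded to O and single-bonded to an -OH oxygen.
The molecule carries 2 separate instances of a carboxylic acid group (-C(=O)OH) meeting every constraint; each maps to a distinct set of atoms, giving 2 matches.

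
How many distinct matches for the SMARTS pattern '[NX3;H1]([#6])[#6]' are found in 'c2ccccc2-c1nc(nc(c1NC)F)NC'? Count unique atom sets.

2

[NX3;H1]([#6])[#6] is the SMARTS for a secondary amine: a trivalent nitrogen with one H, bonded to two carbons.
The molecule carries 2 separate instances of an N-methylamino group (-NHCH3) meeting every constraint; each maps to a distinct set of atoms, giving 2 matches.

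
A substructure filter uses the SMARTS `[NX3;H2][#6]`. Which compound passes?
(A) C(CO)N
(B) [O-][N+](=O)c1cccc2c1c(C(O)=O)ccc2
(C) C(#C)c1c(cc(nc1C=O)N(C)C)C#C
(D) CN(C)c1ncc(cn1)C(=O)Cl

[NX3;H2][#6] describes a trivalent nitrogen with two H attached to carbon (a primary amine).
(A) contains a primary amino group (-NH2), which satisfies every atom and bond constraint.
(B) has a nitro group (-[N+](=O)[O-]) but the nitrogen is [N+] with no H, not NX3H2.
(C) has a dimethylamino group (-N(CH3)2) but the nitrogen has H0, not H2.
(D) has a dimethylamino group (-N(CH3)2) but the nitrogen has H0, not H2.
So the answer is (A).

A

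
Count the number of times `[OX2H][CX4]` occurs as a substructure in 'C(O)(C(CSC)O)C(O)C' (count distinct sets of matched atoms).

3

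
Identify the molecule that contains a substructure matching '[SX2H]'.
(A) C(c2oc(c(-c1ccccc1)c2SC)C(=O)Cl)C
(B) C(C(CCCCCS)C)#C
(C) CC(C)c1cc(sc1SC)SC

B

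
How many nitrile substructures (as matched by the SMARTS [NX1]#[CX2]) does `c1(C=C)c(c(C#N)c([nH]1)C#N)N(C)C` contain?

2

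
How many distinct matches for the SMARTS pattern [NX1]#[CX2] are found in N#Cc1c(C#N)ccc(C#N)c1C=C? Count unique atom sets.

3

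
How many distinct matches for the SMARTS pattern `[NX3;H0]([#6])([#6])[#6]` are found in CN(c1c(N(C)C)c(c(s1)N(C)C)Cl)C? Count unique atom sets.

3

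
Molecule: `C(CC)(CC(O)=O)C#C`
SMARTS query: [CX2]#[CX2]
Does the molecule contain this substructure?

The pattern [CX2]#[CX2] describes a carbon-carbon triple bond — an alkyne.
The molecule carries an ethynyl group (-C#CH), whose atoms satisfy every constraint of the query, so the pattern matches.

Yes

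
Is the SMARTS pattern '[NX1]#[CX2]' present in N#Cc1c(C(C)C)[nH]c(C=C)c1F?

Yes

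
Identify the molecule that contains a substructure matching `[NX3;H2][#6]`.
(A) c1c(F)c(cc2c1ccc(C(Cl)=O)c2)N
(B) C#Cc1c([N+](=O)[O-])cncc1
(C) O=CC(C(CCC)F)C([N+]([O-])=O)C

A

[NX3;H2][#6] describes a trivalent nitrogen with two H attached to carbon (a primary amine).
(A) contains a primary amino group (-NH2), which satisfies every atom and bond constraint.
(B) has a nitro group (-[N+](=O)[O-]) but the nitrogen is [N+] with no H, not NX3H2.
(C) has a nitro group (-[N+](=O)[O-]) but the nitrogen is [N+] with no H, not NX3H2.
So the answer is (A).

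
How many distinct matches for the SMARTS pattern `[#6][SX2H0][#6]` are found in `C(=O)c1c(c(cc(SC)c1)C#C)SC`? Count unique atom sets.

2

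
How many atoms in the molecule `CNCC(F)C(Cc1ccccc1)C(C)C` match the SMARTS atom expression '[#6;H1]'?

The query [#6;H1] means: any carbon bearing exactly one hydrogen.
Check the 16 heavy atoms by environment: 2× C (H2) → no; 3× C (H1) → match; 1× F (H0) → no; 1× c (aromatic, H0) → no; 5× c (aromatic, H1) → match; 1× N (H1) → no; 3× C (H3) → no.
Summing the matching environments: 3 + 5 = 8 matching atoms.

8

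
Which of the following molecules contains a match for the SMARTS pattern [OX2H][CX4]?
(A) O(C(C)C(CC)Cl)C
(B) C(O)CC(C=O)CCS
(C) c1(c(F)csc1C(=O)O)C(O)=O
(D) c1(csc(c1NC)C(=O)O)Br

B

[OX2H][CX4] describes a hydroxyl oxygen bound to an sp3 (X4) carbon (an aliphatic alcohol).
(A) has a methoxy ether (-OCH3) but the oxygen has H0 (ether), not H1.
(B) contains a hydroxyl group (-OH), which satisfies every atom and bond constraint.
(C) has a carboxylic acid group (-C(=O)OH) but the -OH is on a CX3 carbonyl carbon, not a CX4 carbon.
(D) has a carboxylic acid group (-C(=O)OH) but the -OH is on a CX3 carbonyl carbon, not a CX4 carbon.
So the answer is (B).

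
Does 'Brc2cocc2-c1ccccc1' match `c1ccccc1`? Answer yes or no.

Yes

The pattern c1ccccc1 describes six aromatic carbons in a ring — a benzene ring.
The molecule carries a phenyl ring, whose atoms satisfy every constraint of the query, so the pattern matches.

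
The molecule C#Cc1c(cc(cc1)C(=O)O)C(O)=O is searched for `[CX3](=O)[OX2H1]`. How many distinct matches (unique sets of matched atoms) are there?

[CX3](=O)[OX2H1] is the SMARTS for a carboxylic acid: an sp2 carbon double-bonded to O and single-bonded to an -OH oxygen.
The molecule carries 2 separate instances of a carboxylic acid group (-C(=O)OH) meeting every constraint; each maps to a distinct set of atoms, giving 2 matches.

2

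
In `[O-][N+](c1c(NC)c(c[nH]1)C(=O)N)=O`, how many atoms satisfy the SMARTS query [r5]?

The query [r5] means: r5 matches atoms in a five-membered ring.
Check the 13 heavy atoms by environment: 1× n (aromatic, in 5-ring) → match; 4× c (aromatic, in 5-ring) → match; 2× N (acyclic) → no; 2× C (acyclic) → no; 2× O (acyclic) → no; 1× N (charge +1, acyclic) → no; 1× O (charge -1, acyclic) → no.
Summing the matching environments: 1 + 4 = 5 matching atoms.

5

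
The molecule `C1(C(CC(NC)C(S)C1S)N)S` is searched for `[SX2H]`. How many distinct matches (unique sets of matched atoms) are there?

3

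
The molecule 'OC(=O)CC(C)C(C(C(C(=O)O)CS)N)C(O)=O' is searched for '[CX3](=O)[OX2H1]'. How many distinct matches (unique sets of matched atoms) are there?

[CX3](=O)[OX2H1] is the SMARTS for a carboxylic acid: an sp2 carbon double-bonded to O and single-bonded to an -OH oxygen.
The molecule carries 3 separate instances of a carboxylic acid group (-C(=O)OH) meeting every constraint; each maps to a distinct set of atoms, giving 3 matches.

3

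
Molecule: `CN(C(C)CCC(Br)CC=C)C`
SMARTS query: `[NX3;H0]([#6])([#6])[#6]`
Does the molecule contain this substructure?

The pattern [NX3;H0]([#6])([#6])[#6] describes a trivalent nitrogen with no H, bonded to three carbons — a tertiary amine.
The molecule carries a dimethylamino group (-N(CH3)2), whose atoms satisfy every constraint of the query, so the pattern matches.

Yes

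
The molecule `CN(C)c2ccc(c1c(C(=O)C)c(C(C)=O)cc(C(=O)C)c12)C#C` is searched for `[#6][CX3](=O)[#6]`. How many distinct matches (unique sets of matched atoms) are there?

3

[#6][CX3](=O)[#6] is the SMARTS for a ketone: a carbonyl carbon (no H) flanked by two carbons.
The molecule carries 3 separate instances of an acetyl/ketone group (-C(=O)CH3) meeting every constraint; each maps to a distinct set of atoms, giving 3 matches.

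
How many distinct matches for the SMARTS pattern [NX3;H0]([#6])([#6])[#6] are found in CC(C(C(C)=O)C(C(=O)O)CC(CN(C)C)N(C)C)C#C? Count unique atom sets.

[NX3;H0]([#6])([#6])[#6] is the SMARTS for a tertiary amine: a trivalent nitrogen with no H, bonded to three carbons.
The molecule carries 2 separate instances of a dimethylamino group (-N(CH3)2) meeting every constraint; each maps to a distinct set of atoms, giving 2 matches.

2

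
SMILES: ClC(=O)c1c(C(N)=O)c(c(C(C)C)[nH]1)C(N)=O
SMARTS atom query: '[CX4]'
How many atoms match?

3

The query [CX4] means: C with X4: aliphatic carbon with exactly 4 total connections (bonds + H).
Check the 17 heavy atoms by environment: 1× n (aromatic, X3) → no; 4× c (aromatic, X3) → no; 3× C (X3) → no; 3× O (X1) → no; 2× N (X3) → no; 1× Cl (X1) → no; 3× C (X4) → match.
That gives 3 matching atoms.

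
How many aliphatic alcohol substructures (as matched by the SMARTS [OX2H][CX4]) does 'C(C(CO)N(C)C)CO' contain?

2

[OX2H][CX4] is the SMARTS for an aliphatic alcohol: a hydroxyl oxygen bound to an sp3 (X4) carbon.
The molecule carries 2 separate instances of a hydroxyl group (-OH) meeting every constraint; each maps to a distinct set of atoms, giving 2 matches.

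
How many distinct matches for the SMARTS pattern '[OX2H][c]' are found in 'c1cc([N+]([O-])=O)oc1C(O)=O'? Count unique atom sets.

0

[OX2H][c] is the SMARTS for a phenol: a hydroxyl oxygen attached to an aromatic carbon.
No fragment in the molecule satisfies every constraint, giving 0 matches.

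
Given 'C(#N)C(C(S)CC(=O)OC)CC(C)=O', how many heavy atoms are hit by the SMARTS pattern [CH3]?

2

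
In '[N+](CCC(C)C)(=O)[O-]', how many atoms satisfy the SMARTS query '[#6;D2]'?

2

The query [#6;D2] means: any carbon bonded to exactly two heavy atoms.
Check the 8 heavy atoms by environment: 2× C (D2) → match; 1× C (D3) → no; 2× C (D1) → no; 1× N (charge +1, D3) → no; 1× O (charge -1, D1) → no; 1× O (D1) → no.
That gives 2 matching atoms.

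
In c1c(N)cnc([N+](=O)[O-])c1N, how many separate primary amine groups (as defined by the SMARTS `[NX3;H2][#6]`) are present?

2

[NX3;H2][#6] is the SMARTS for a primary amine: a trivalent nitrogen with two H attached to carbon.
The molecule carries 2 separate instances of a primary amino group (-NH2) meeting every constraint; each maps to a distinct set of atoms, giving 2 matches.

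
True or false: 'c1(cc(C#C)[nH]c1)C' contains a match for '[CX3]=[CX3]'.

The pattern [CX3]=[CX3] describes a non-aromatic C=C double bond between two sp2 carbons — an alkene.
The closest candidate here is an ethynyl group (-C#CH), but the C-C bond is a triple bond, not a double bond. No other fragment satisfies the full query, so there is no match.

False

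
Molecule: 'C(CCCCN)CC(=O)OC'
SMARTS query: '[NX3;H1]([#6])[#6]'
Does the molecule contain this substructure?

The pattern [NX3;H1]([#6])[#6] describes a trivalent nitrogen with one H, bonded to two carbons — a secondary amine.
The closest candidate here is a primary amino group (-NH2), but the nitrogen has H2 and only one carbon neighbour. No other fragment satisfies the full query, so there is no match.

No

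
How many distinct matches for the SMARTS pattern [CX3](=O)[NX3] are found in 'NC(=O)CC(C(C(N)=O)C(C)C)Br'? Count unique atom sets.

2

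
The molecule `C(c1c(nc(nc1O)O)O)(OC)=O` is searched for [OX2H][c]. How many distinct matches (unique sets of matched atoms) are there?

3

[OX2H][c] is the SMARTS for a phenol: a hydroxyl oxygen attached to an aromatic carbon.
The molecule carries 3 separate instances of a hydroxyl group (-OH) meeting every constraint; each maps to a distinct set of atoms, giving 3 matches.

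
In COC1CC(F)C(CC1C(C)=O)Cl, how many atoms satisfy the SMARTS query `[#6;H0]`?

1

The query [#6;H0] means: any carbon with no attached hydrogen.
Check the 13 heavy atoms by environment: 2× C (H2) → no; 4× C (H1) → no; 1× C (H0) → match; 2× O (H0) → no; 2× C (H3) → no; 1× F (H0) → no; 1× Cl (H0) → no.
That gives 1 matching atom.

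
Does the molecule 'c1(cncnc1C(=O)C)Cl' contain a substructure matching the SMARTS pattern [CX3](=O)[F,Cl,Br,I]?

No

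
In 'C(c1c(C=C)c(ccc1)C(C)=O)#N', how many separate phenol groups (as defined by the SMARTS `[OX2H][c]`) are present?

[OX2H][c] is the SMARTS for a phenol: a hydroxyl oxygen attached to an aromatic carbon.
No fragment in the molecule satisfies every constraint, giving 0 matches.

0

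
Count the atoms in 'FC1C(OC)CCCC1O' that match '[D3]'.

Check the 10 heavy atoms by environment: 3× C (D2) → no; 3× C (D3) → match; 1× O (D1) → no; 1× F (D1) → no; 1× O (D2) → no; 1× C (D1) → no.
That gives 3 matching atoms.

3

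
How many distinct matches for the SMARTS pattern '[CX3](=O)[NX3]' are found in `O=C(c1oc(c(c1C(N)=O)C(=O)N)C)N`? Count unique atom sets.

[CX3](=O)[NX3] is the SMARTS for an amide: a carbonyl carbon bonded to a trivalent nitrogen.
The molecule carries 3 separate instances of a primary amide (-C(=O)NH2) meeting every constraint; each maps to a distinct set of atoms, giving 3 matches.

3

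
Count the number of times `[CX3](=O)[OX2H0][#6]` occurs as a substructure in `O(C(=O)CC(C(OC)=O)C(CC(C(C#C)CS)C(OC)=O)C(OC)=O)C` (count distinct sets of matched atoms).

4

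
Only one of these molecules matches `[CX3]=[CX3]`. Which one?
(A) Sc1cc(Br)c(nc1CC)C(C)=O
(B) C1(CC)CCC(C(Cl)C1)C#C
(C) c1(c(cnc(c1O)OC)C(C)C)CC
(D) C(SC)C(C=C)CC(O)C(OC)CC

D

[CX3]=[CX3] describes a non-aromatic C=C double bond between two sp2 carbons (an alkene).
(A) has an ethyl group (-CH2CH3) but its C-C bond is a single bond between CX4 carbons, not CX3=CX3.
(B) has an ethyl group (-CH2CH3) but its C-C bond is a single bond between CX4 carbons, not CX3=CX3.
(C) has an ethyl group (-CH2CH3) but its C-C bond is a single bond between CX4 carbons, not CX3=CX3.
(D) contains a vinyl group (-CH=CH2), which satisfies every atom and bond constraint.
So the answer is (D).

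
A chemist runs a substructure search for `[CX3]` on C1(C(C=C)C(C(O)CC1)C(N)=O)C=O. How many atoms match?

4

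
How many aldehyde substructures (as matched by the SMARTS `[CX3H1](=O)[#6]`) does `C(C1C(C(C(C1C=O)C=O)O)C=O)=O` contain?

4

[CX3H1](=O)[#6] is the SMARTS for an aldehyde: an sp2 carbon with one H, double-bonded to O and single-bonded to carbon.
The molecule carries 4 separate instances of an aldehyde (-CHO) meeting every constraint; each maps to a distinct set of atoms, giving 4 matches.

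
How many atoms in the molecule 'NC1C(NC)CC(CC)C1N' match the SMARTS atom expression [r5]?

5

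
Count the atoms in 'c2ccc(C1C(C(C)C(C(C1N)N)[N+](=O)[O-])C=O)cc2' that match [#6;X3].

7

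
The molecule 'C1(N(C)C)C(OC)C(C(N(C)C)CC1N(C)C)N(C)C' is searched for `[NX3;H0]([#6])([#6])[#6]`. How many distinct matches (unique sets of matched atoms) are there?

[NX3;H0]([#6])([#6])[#6] is the SMARTS for a tertiary amine: a trivalent nitrogen with no H, bonded to three carbons.
The molecule carries 4 separate instances of a dimethylamino group (-N(CH3)2) meeting every constraint; each maps to a distinct set of atoms, giving 4 matches.

4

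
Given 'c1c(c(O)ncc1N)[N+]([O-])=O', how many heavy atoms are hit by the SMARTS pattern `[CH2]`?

The query [CH2] means: aliphatic carbon with exactly two hydrogens.
Check the 11 heavy atoms by environment: 1× n (aromatic, H0) → no; 3× c (aromatic, H0) → no; 2× c (aromatic, H1) → no; 1× N (H2) → no; 1× O (H1) → no; 1× N (charge +1, H0) → no; 1× O (charge -1, H0) → no; 1× O (H0) → no.
No environment satisfies the query, so 0 matching atoms.

0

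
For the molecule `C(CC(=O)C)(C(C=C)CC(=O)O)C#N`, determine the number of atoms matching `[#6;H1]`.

Check the 14 heavy atoms by environment: 3× C (H2) → no; 3× C (H1) → match; 3× C (H0) → no; 1× N (H0) → no; 2× O (H0) → no; 1× O (H1) → no; 1× C (H3) → no.
That gives 3 matching atoms.

3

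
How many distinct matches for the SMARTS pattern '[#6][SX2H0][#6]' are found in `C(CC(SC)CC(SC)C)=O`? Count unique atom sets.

2

[#6][SX2H0][#6] is the SMARTS for a thioether: an aliphatic sulfur bridging two carbons with no H on the sulfur.
The molecule carries 2 separate instances of a methylthio ether (-SCH3) meeting every constraint; each maps to a distinct set of atoms, giving 2 matches.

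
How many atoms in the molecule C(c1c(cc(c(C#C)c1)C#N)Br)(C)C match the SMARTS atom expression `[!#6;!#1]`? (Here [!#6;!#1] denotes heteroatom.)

2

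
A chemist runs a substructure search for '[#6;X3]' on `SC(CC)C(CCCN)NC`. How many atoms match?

0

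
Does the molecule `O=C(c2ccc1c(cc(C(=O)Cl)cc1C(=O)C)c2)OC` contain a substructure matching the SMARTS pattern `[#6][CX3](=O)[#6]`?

Yes

The pattern [#6][CX3](=O)[#6] describes a carbonyl carbon (no H) flanked by two carbons — a ketone.
The molecule carries an acetyl/ketone group (-C(=O)CH3), whose atoms satisfy every constraint of the query, so the pattern matches.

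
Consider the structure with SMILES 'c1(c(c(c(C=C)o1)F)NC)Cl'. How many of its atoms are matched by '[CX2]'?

0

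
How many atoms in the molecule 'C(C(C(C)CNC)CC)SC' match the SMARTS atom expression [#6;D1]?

The query [#6;D1] means: carbon bonded to exactly one heavy atom.
Check the 11 heavy atoms by environment: 3× C (D2) → no; 2× C (D3) → no; 4× C (D1) → match; 1× S (D2) → no; 1× N (D2) → no.
That gives 4 matching atoms.

4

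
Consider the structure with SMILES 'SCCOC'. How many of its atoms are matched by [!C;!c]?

2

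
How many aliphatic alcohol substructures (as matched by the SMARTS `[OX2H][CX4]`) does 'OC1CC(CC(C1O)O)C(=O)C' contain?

3

[OX2H][CX4] is the SMARTS for an aliphatic alcohol: a hydroxyl oxygen bound to an sp3 (X4) carbon.
The molecule carries 3 separate instances of a hydroxyl group (-OH) meeting every constraint; each maps to a distinct set of atoms, giving 3 matches.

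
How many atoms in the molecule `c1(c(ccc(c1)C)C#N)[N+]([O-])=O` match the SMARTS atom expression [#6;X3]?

6

Check the 12 heavy atoms by environment: 6× c (aromatic, X3) → match; 1× C (X4) → no; 1× C (X2) → no; 1× N (X1) → no; 1× N (charge +1, X3) → no; 1× O (charge -1, X1) → no; 1× O (X1) → no.
That gives 6 matching atoms.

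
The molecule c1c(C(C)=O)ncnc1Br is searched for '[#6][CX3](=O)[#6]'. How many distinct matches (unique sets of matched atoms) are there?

[#6][CX3](=O)[#6] is the SMARTS for a ketone: a carbonyl carbon (no H) flanked by two carbons.
Exactly one fragment in the molecule meets all constraints, giving 1 match.

1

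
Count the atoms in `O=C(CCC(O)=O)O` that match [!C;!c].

The query [!C;!c] means: neither aliphatic nor aromatic carbon — same as [!#6].
Check the 8 heavy atoms by environment: 4× C → no; 4× O → match.
That gives 4 matching atoms.

4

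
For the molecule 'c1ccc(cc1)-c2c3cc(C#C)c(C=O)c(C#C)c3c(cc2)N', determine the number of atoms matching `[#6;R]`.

16

Check the 23 heavy atoms by environment: 16× c (aromatic, in 6-ring) → match; 5× C (acyclic) → no; 1× O (acyclic) → no; 1× N (acyclic) → no.
That gives 16 matching atoms.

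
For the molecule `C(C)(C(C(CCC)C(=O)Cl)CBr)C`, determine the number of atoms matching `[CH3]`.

3

The query [CH3] means: aliphatic carbon with exactly three hydrogens.
Check the 13 heavy atoms by environment: 3× C (H2) → no; 3× C (H1) → no; 1× C (H0) → no; 1× O (H0) → no; 1× Cl (H0) → no; 1× Br (H0) → no; 3× C (H3) → match.
That gives 3 matching atoms.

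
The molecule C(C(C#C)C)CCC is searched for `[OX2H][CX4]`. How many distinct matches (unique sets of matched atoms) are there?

0

[OX2H][CX4] is the SMARTS for an aliphatic alcohol: a hydroxyl oxygen bound to an sp3 (X4) carbon.
No fragment in the molecule satisfies every constraint, giving 0 matches.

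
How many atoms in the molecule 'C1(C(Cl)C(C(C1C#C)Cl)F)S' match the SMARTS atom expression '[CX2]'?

The query [CX2] means: C with X2: aliphatic carbon with exactly 2 total connections.
Check the 11 heavy atoms by environment: 5× C (X4) → no; 2× Cl (X1) → no; 1× S (X2) → no; 1× F (X1) → no; 2× C (X2) → match.
That gives 2 matching atoms.

2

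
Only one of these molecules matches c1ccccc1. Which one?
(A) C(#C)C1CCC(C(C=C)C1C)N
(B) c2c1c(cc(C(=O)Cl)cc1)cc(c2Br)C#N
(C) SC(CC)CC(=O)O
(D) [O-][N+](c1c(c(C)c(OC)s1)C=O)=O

B

c1ccccc1 describes six aromatic carbons in a ring (a benzene ring).
(A) has a methyl group (-CH3) but no six-membered all-carbon aromatic ring is present.
(B) contains the required atom environment, so the pattern matches.
(C) has a methyl group (-CH3) but no six-membered all-carbon aromatic ring is present.
(D) has a methyl group (-CH3) but no six-membered all-carbon aromatic ring is present.
So the answer is (B).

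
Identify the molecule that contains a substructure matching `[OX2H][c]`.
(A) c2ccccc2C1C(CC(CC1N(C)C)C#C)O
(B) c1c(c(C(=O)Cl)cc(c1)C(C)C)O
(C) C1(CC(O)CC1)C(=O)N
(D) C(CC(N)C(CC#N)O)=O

[OX2H][c] describes a hydroxyl oxygen attached to an aromatic carbon (a phenol).
(A) has a hydroxyl group (-OH) but the -OH is on an aliphatic carbon, not an aromatic c.
(B) contains a hydroxyl group (-OH), which satisfies every atom and bond constraint.
(C) has a hydroxyl group (-OH) but the -OH is on an aliphatic carbon, not an aromatic c.
(D) has a hydroxyl group (-OH) but the -OH is on an aliphatic carbon, not an aromatic c.
So the answer is (B).

B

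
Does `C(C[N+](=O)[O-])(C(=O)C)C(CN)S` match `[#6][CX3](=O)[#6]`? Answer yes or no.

Yes

The pattern [#6][CX3](=O)[#6] describes a carbonyl carbon (no H) flanked by two carbons — a ketone.
The molecule carries an acetyl/ketone group (-C(=O)CH3), whose atoms satisfy every constraint of the query, so the pattern matches.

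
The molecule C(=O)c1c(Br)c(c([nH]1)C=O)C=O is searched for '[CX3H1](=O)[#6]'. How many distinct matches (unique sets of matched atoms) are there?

3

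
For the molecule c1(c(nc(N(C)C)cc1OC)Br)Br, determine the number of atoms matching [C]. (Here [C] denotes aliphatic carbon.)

3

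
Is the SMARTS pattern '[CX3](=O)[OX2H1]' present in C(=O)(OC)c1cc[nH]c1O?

The pattern [CX3](=O)[OX2H1] describes an sp2 carbon double-bonded to O and single-bonded to an -OH oxygen — a carboxylic acid.
The closest candidate here is a methyl-ester group (-C(=O)OCH3), but the singly-bonded O has no H (OX2H0, not OX2H1). No other fragment satisfies the full query, so there is no match.

No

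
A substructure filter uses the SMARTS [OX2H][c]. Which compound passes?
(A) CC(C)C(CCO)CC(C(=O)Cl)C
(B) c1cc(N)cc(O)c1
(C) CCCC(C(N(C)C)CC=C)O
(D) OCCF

B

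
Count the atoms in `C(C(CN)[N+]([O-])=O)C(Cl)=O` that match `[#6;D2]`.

2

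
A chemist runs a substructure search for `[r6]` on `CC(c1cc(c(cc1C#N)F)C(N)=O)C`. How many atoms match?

6

The query [r6] means: r6 matches atoms in a six-membered ring.
Check the 15 heavy atoms by environment: 6× c (aromatic, in 6-ring) → match; 1× F (acyclic) → no; 5× C (acyclic) → no; 1× O (acyclic) → no; 2× N (acyclic) → no.
That gives 6 matching atoms.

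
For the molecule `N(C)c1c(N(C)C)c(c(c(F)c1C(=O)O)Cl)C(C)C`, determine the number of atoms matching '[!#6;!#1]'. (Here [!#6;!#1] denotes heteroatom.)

Check the 19 heavy atoms by environment: 6× c (aromatic) → no; 7× C → no; 1× Cl → match; 2× N → match; 2× O → match; 1× F → match.
Summing the matching environments: 1 + 2 + 2 + 1 = 6 matching atoms.

6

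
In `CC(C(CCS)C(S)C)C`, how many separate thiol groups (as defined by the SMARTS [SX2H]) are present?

2

[SX2H] is the SMARTS for a thiol: an aliphatic sulfur with two connections, one being H.
The molecule carries 2 separate instances of a thiol (-SH) meeting every constraint; each maps to a distinct set of atoms, giving 2 matches.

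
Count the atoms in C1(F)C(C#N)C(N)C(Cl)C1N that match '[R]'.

5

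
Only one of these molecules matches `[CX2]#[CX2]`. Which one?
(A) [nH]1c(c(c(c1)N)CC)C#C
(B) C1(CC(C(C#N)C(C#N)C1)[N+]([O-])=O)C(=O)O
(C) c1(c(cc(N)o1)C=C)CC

A

[CX2]#[CX2] describes a carbon-carbon triple bond (an alkyne).
(A) contains an ethynyl group (-C#CH), which satisfies every atom and bond constraint.
(B) has a nitrile (-C#N) but the triple bond is C#N, not C#C.
(C) has a vinyl group (-CH=CH2) but the C=C is a double bond; both carbons are CX3, not CX2.
So the answer is (A).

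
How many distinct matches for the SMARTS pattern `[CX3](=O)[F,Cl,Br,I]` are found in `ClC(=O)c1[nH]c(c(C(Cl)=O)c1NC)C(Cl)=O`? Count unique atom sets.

3

[CX3](=O)[F,Cl,Br,I] is the SMARTS for an acyl halide: a carbonyl carbon bonded to a halogen.
The molecule carries 3 separate instances of an acyl chloride (-C(=O)Cl) meeting every constraint; each maps to a distinct set of atoms, giving 3 matches.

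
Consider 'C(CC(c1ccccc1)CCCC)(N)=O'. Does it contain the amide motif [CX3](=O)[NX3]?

Yes

The pattern [CX3](=O)[NX3] describes a carbonyl carbon bonded to a trivalent nitrogen — an amide.
The molecule carries a primary amide (-C(=O)NH2), whose atoms satisfy every constraint of the query, so the pattern matches.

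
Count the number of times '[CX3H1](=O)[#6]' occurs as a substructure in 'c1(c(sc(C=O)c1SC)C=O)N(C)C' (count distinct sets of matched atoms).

[CX3H1](=O)[#6] is the SMARTS for an aldehyde: an sp2 carbon with one H, double-bonded to O and single-bonded to carbon.
The molecule carries 2 separate instances of an aldehyde (-CHO) meeting every constraint; each maps to a distinct set of atoms, giving 2 matches.

2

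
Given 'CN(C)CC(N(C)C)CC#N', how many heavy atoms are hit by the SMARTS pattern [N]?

Check the 11 heavy atoms by environment: 8× C → no; 3× N → match.
That gives 3 matching atoms.

3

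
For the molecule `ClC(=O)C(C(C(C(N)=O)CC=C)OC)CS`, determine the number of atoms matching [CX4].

6

The query [CX4] means: C with X4: aliphatic carbon with exactly 4 total connections (bonds + H).
Check the 16 heavy atoms by environment: 6× C (X4) → match; 4× C (X3) → no; 2× O (X1) → no; 1× N (X3) → no; 1× O (X2) → no; 1× S (X2) → no; 1× Cl (X1) → no.
That gives 6 matching atoms.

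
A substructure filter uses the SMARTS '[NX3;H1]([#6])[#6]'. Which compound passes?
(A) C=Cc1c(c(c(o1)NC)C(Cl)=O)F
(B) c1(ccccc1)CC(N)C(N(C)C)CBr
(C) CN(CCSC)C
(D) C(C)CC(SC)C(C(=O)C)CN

[NX3;H1]([#6])[#6] describes a trivalent nitrogen with one H, bonded to two carbons (a secondary amine).
(A) contains an N-methylamino group (-NHCH3), which satisfies every atom and bond constraint.
(B) has a primary amino group (-NH2) but the nitrogen has H2 and only one carbon neighbour.
(C) has a dimethylamino group (-N(CH3)2) but the nitrogen has H0, not H1.
(D) has a primary amino group (-NH2) but the nitrogen has H2 and only one carbon neighbour.
So the answer is (A).

A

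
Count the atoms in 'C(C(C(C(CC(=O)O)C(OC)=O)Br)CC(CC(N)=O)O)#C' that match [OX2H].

Check the 21 heavy atoms by environment: 3× C (H2, X4) → no; 4× C (H1, X4) → no; 1× C (H0, X2) → no; 1× C (H1, X2) → no; 2× O (H1, X2) → match; 3× C (H0, X3) → no; 3× O (H0, X1) → no; 1× O (H0, X2) → no; 1× C (H3, X4) → no; 1× N (H2, X3) → no; 1× Br (H0, X1) → no.
That gives 2 matching atoms.

2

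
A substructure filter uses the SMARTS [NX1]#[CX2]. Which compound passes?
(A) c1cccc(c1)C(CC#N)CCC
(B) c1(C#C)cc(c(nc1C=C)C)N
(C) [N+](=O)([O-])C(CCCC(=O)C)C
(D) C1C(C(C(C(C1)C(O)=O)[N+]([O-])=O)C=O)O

[NX1]#[CX2] describes a nitrogen triple-bonded to a two-connected carbon (a nitrile).
(A) contains a nitrile (-C#N), which satisfies every atom and bond constraint.
(B) has a primary amino group (-NH2) but the nitrogen is NX3 (three connections), not NX1 triple-bonded.
(C) has a nitro group (-[N+](=O)[O-]) but there is no C#N triple bond.
(D) has a nitro group (-[N+](=O)[O-]) but there is no C#N triple bond.
So the answer is (A).

A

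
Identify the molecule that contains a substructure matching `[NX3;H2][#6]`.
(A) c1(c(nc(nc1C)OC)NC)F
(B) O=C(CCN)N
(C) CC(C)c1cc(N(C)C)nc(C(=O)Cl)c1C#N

[NX3;H2][#6] describes a trivalent nitrogen with two H attached to carbon (a primary amine).
(A) has an N-methylamino group (-NHCH3) but the nitrogen bears two carbons and only one H (H1), not H2.
(B) contains a primary amino group (-NH2), which satisfies every atom and bond constraint.
(C) has a dimethylamino group (-N(CH3)2) but the nitrogen has H0, not H2.
So the answer is (B).

B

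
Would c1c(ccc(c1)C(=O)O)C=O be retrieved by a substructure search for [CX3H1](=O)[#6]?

Yes

The pattern [CX3H1](=O)[#6] describes an sp2 carbon with one H, double-bonded to O and single-bonded to carbon — an aldehyde.
The molecule carries an aldehyde (-CHO), whose atoms satisfy every constraint of the query, so the pattern matches.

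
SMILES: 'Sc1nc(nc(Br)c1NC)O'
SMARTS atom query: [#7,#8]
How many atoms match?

4

Check the 11 heavy atoms by environment: 2× n (aromatic) → match; 4× c (aromatic) → no; 1× Br → no; 1× S → no; 1× N → match; 1× C → no; 1× O → match.
Summing the matching environments: 2 + 1 + 1 = 4 matching atoms.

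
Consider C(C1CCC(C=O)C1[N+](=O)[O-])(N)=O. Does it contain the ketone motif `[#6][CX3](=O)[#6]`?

No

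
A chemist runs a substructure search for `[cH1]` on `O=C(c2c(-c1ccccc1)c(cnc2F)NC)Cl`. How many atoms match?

The query [cH1] means: aromatic carbon bearing exactly one hydrogen.
Check the 18 heavy atoms by environment: 1× n (aromatic, H0) → no; 6× c (aromatic, H1) → match; 5× c (aromatic, H0) → no; 1× F (H0) → no; 1× N (H1) → no; 1× C (H3) → no; 1× C (H0) → no; 1× O (H0) → no; 1× Cl (H0) → no.
That gives 6 matching atoms.

6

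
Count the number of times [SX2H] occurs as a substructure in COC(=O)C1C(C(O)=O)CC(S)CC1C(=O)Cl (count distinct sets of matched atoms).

[SX2H] is the SMARTS for a thiol: an aliphatic sulfur with two connections, one being H.
Exactly one fragment in the molecule meets all constraints, giving 1 match.

1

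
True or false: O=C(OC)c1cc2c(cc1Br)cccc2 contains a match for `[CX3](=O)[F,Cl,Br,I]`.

False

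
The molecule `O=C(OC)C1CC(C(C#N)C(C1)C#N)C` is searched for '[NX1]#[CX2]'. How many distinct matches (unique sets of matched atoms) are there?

2

[NX1]#[CX2] is the SMARTS for a nitrile: a nitrogen triple-bonded to a two-connected carbon.
The molecule carries 2 separate instances of a nitrile (-C#N) meeting every constraint; each maps to a distinct set of atoms, giving 2 matches.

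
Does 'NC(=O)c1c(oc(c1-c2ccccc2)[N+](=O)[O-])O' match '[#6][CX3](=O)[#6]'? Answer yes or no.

No

The pattern [#6][CX3](=O)[#6] describes a carbonyl carbon (no H) flanked by two carbons — a ketone.
The closest candidate here is a primary amide (-C(=O)NH2), but one neighbour of the carbonyl carbon is N, not C. No other fragment satisfies the full query, so there is no match.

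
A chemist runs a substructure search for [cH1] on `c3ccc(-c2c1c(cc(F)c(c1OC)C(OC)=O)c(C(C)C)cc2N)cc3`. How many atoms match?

The query [cH1] means: aromatic carbon bearing exactly one hydrogen.
Check the 27 heavy atoms by environment: 9× c (aromatic, H0) → no; 7× c (aromatic, H1) → match; 3× O (H0) → no; 4× C (H3) → no; 1× C (H0) → no; 1× N (H2) → no; 1× C (H1) → no; 1× F (H0) → no.
That gives 7 matching atoms.

7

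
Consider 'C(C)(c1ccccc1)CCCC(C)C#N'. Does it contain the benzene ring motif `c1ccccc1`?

Yes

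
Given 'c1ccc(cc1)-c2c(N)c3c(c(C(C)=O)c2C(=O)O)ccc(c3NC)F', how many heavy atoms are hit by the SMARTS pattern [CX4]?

2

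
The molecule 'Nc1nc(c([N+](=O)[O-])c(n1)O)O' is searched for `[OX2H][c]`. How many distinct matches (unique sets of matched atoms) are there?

2

[OX2H][c] is the SMARTS for a phenol: a hydroxyl oxygen attached to an aromatic carbon.
The molecule carries 2 separate instances of a hydroxyl group (-OH) meeting every constraint; each maps to a distinct set of atoms, giving 2 matches.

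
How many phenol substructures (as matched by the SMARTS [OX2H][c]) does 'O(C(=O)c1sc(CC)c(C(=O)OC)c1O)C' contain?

[OX2H][c] is the SMARTS for a phenol: a hydroxyl oxygen attached to an aromatic carbon.
Exactly one fragment in the molecule meets all constraints, giving 1 match.

1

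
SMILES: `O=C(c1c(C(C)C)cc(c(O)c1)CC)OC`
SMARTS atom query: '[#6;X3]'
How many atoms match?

7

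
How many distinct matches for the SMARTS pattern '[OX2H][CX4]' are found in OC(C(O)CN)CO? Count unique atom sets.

3

[OX2H][CX4] is the SMARTS for an aliphatic alcohol: a hydroxyl oxygen bound to an sp3 (X4) carbon.
The molecule carries 3 separate instances of a hydroxyl group (-OH) meeting every constraint; each maps to a distinct set of atoms, giving 3 matches.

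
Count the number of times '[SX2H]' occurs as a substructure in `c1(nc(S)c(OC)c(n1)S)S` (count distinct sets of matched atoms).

3

[SX2H] is the SMARTS for a thiol: an aliphatic sulfur with two connections, one being H.
The molecule carries 3 separate instances of a thiol (-SH) meeting every constraint; each maps to a distinct set of atoms, giving 3 matches.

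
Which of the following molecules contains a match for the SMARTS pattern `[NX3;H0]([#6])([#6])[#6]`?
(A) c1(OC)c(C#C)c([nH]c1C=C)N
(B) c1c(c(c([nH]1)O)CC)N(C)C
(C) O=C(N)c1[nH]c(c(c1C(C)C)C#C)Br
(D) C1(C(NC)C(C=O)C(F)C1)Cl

[NX3;H0]([#6])([#6])[#6] describes a trivalent nitrogen with no H, bonded to three carbons (a tertiary amine).
(A) has a primary amino group (-NH2) but the nitrogen has H2, not H0 with three carbons.
(B) contains a dimethylamino group (-N(CH3)2), which satisfies every atom and bond constraint.
(C) has a primary amide (-C(=O)NH2) but the amide nitrogen has H2 and only one carbon neighbour.
(D) has an N-methylamino group (-NHCH3) but the nitrogen still has one H (H1), not H0.
So the answer is (B).

B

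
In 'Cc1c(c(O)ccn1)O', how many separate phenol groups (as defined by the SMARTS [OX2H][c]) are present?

2

[OX2H][c] is the SMARTS for a phenol: a hydroxyl oxygen attached to an aromatic carbon.
The molecule carries 2 separate instances of a hydroxyl group (-OH) meeting every constraint; each maps to a distinct set of atoms, giving 2 matches.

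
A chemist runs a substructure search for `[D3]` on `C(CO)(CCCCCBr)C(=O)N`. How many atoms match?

2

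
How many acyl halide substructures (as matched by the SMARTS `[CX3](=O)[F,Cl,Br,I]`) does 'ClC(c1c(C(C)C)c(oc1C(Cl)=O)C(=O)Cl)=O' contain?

3

[CX3](=O)[F,Cl,Br,I] is the SMARTS for an acyl halide: a carbonyl carbon bonded to a halogen.
The molecule carries 3 separate instances of an acyl chloride (-C(=O)Cl) meeting every constraint; each maps to a distinct set of atoms, giving 3 matches.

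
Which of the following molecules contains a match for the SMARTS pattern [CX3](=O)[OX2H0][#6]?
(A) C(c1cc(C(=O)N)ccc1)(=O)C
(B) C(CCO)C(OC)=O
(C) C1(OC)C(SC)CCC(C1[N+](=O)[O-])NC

B

[CX3](=O)[OX2H0][#6] describes a carbonyl carbon bonded to an oxygen that is itself bonded to carbon (no H on that O) (an ester).
(A) has a primary amide (-C(=O)NH2) but the carbonyl is bonded to N, not to an O-C linkage.
(B) contains a methyl-ester group (-C(=O)OCH3), which satisfies every atom and bond constraint.
(C) has a methoxy ether (-OCH3) but the ether oxygen is not adjacent to a C=O carbon.
So the answer is (B).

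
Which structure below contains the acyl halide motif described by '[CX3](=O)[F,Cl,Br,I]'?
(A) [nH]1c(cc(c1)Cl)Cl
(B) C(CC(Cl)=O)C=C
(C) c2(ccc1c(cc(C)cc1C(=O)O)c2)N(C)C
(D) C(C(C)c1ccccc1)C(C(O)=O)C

[CX3](=O)[F,Cl,Br,I] describes a carbonyl carbon bonded to a halogen (an acyl halide).
(A) has a chloro substituent but the Cl is not on a carbonyl carbon.
(B) contains an acyl chloride (-C(=O)Cl), which satisfies every atom and bond constraint.
(C) has a carboxylic acid group (-C(=O)OH) but the carbonyl is bonded to -OH, not to a halogen.
(D) has a carboxylic acid group (-C(=O)OH) but the carbonyl is bonded to -OH, not to a halogen.
So the answer is (B).

B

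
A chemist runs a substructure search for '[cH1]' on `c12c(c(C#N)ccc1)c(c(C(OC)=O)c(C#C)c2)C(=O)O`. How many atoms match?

The query [cH1] means: aromatic carbon bearing exactly one hydrogen.
Check the 21 heavy atoms by environment: 6× c (aromatic, H0) → no; 4× c (aromatic, H1) → match; 4× C (H0) → no; 3× O (H0) → no; 1× C (H3) → no; 1× N (H0) → no; 1× C (H1) → no; 1× O (H1) → no.
That gives 4 matching atoms.

4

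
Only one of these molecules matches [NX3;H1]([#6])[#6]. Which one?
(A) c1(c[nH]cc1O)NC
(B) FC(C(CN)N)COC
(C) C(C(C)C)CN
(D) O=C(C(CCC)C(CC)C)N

[NX3;H1]([#6])[#6] describes a trivalent nitrogen with one H, bonded to two carbons (a secondary amine).
(A) contains an N-methylamino group (-NHCH3), which satisfies every atom and bond constraint.
(B) has a primary amino group (-NH2) but the nitrogen has H2 and only one carbon neighbour.
(C) has a primary amino group (-NH2) but the nitrogen has H2 and only one carbon neighbour.
(D) has a primary amide (-C(=O)NH2) but the -C(=O)NH2 nitrogen has H2, not H1.
So the answer is (A).

A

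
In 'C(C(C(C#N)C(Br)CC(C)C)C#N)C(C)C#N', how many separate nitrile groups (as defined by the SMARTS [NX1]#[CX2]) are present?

3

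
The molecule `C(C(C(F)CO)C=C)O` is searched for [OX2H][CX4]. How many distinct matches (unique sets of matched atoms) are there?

[OX2H][CX4] is the SMARTS for an aliphatic alcohol: a hydroxyl oxygen bound to an sp3 (X4) carbon.
The molecule carries 2 separate instances of a hydroxyl group (-OH) meeting every constraint; each maps to a distinct set of atoms, giving 2 matches.

2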